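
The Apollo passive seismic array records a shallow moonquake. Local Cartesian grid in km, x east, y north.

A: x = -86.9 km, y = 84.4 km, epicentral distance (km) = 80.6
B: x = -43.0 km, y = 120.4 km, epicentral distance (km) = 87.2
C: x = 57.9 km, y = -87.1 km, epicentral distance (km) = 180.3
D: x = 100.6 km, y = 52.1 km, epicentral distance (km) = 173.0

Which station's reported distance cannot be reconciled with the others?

A

Solve using three stations at a time. Using B, C, D (subtract circle equations pairwise → linear system) gives (x, y) ≈ (-71.8, 38.1).
Distances from that point to each station vs reported:
  A: calculated 48.7 vs reported 80.6 → residual 31.9 km
  B: calculated 87.2 vs reported 87.2 → residual 0.0 km
  C: calculated 180.3 vs reported 180.3 → residual 0.0 km
  D: calculated 173.0 vs reported 173.0 → residual 0.0 km
B, C, D are mutually consistent (residuals ≈ 0); A is off by 31.9 km.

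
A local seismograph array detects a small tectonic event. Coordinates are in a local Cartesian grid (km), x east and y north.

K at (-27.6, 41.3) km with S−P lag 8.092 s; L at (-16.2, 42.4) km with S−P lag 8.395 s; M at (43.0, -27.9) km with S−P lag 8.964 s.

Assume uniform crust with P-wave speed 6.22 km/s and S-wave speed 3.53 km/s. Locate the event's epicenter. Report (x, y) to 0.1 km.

-30.1 km east, -24.7 km north

Distance from S−P lag: d = Δt · v_P v_S / (v_P − v_S) = Δt · (6.22·3.53)/(6.22−3.53) ≈ 8.1623·Δt.
So d_K = 66.05, d_L = 68.52, d_M = 73.17 km.
Circle about each station: (x + 27.6)² + (y − 41.3)² = 66.05²; (x + 16.2)² + (y − 42.4)² = 68.52²; (x − 43.0)² + (y + 27.9)² = 73.17².
Subtracting the K equation from the L and M equations removes the quadratic terms:
22.8 x + 2.2 y = -739.64
141.2 x − 138.4 y = -831.29
Solving the 2×2 system: x ≈ -30.1, y ≈ -24.7 km.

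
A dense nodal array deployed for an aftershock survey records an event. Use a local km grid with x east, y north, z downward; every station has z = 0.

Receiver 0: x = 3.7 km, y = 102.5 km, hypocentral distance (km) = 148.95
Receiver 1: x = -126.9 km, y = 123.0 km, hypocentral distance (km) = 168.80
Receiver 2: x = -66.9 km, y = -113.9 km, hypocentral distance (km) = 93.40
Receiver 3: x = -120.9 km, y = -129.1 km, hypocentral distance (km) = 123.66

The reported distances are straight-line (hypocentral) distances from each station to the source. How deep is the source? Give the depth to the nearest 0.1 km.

Each station gives a sphere (x−x_i)² + (y−y_i)² + z² = d_i² (stations at z=0).
Subtracting the Receiver 0 sphere from Receiver 1 and Receiver 2: z² cancels, leaving linear equations in x and y:
-261.2 x + 41.0 y = 14405.33
-141.2 x − 432.8 y = 20391.42
Solving: x ≈ -59.499, y ≈ -27.704 km (keep extra digits for the depth step; rounded: -59.5, -27.7).
Then from the Receiver 0 sphere: z² = 148.95² − (x − 3.7)² − (y − 102.5)² with x = -59.499, y = -27.704, so z ≈ 35.198 ≈ 35.2 km.
Check against Receiver 3 (with the unrounded solution): distance 123.65 ≈ 123.66 km. ✓

depth ≈ 35.2 km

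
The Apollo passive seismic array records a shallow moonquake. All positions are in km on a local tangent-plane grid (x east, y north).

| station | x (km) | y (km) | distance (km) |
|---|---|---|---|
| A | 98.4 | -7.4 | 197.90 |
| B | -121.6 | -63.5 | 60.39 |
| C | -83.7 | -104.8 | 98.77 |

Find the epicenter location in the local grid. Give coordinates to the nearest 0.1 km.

Circle about each station: (x − 98.4)² + (y + 7.4)² = 197.90²; (x + 121.6)² + (y + 63.5)² = 60.39²; (x + 83.7)² + (y + 104.8)² = 98.77².
Subtracting pairs of circle equations eliminates x²+y² and gives linear equations (the radical axes):
-440.0 x − 112.2 y = 44598.95
-364.2 x − 194.8 y = 37660.31
Solving the 2×2 system: x ≈ -99.5, y ≈ -7.3 km.

(-99.5, -7.3)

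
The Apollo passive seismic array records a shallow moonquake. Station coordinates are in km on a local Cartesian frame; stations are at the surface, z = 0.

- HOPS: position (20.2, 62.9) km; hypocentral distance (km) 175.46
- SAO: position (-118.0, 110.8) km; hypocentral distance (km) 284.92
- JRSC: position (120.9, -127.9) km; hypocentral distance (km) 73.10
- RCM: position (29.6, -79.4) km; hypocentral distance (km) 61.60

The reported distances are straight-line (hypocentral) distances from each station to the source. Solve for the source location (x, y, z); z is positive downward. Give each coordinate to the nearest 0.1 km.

x ≈ 68.6 km, y ≈ -100.2 km, depth ≈ 42.9 km

Each station gives a sphere (x−x_i)² + (y−y_i)² + z² = d_i² (stations at z=0).
Subtracting the HOPS sphere from SAO and JRSC: z² cancels, leaving linear equations in x and y:
-276.4 x + 95.8 y = -28557.00
201.4 x − 381.6 y = 52053.37
Solving: x ≈ 68.585, y ≈ -100.211 km (keep extra digits for the depth step; rounded: 68.6, -100.2).
Then from the HOPS sphere: z² = 175.46² − (x − 20.2)² − (y − 62.9)² with x = 68.585, y = -100.211, so z ≈ 42.894 ≈ 42.9 km.
Check against RCM (with the unrounded solution): distance 61.59 ≈ 61.60 km. ✓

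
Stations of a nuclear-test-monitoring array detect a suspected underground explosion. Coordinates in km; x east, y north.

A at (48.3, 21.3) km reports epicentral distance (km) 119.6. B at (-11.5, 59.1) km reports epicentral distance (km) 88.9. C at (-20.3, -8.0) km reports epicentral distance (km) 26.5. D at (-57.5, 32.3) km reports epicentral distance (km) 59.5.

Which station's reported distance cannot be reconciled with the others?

Solve using three stations at a time. Using B, C, D (subtract circle equations pairwise → linear system) gives (x, y) ≈ (-40.8, -24.8).
Distances from that point to each station vs reported:
  A: calculated 100.4 vs reported 119.6 → residual 19.2 km
  B: calculated 88.9 vs reported 88.9 → residual 0.0 km
  C: calculated 26.6 vs reported 26.5 → residual 0.1 km
  D: calculated 59.5 vs reported 59.5 → residual 0.0 km
B, C, D are mutually consistent (residuals ≈ 0); A is off by 19.2 km.

A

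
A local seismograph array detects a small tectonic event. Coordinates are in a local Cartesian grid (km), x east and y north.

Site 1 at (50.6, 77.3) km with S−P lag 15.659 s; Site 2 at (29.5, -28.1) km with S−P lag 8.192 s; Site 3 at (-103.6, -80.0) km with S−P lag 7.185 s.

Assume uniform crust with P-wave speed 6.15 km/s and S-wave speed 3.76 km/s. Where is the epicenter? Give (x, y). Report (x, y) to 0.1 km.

-49.3 km east, -36.6 km north

Distance from S−P lag: d = Δt · v_P v_S / (v_P − v_S) = Δt · (6.15·3.76)/(6.15−3.76) ≈ 9.6753·Δt.
So d_Site 1 = 151.51, d_Site 2 = 79.26, d_Site 3 = 69.52 km.
Circle about each station: (x − 50.6)² + (y − 77.3)² = 151.51²; (x − 29.5)² + (y + 28.1)² = 79.26²; (x + 103.6)² + (y + 80.0)² = 69.52².
Subtracting pairs of circle equations eliminates x²+y² and gives linear equations (the radical axes):
-42.2 x − 210.8 y = 9797.34
-308.4 x − 314.6 y = 26719.56
Solving the 2×2 system: x ≈ -49.3, y ≈ -36.6 km.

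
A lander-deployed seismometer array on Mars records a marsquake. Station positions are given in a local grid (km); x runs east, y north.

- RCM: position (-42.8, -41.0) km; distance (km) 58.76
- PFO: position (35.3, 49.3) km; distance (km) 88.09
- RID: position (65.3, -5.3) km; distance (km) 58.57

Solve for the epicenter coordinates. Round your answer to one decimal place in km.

Circle about each station: (x + 42.8)² + (y + 41.0)² = 58.76²; (x − 35.3)² + (y − 49.3)² = 88.09²; (x − 65.3)² + (y + 5.3)² = 58.57².
Subtracting pairs of circle equations eliminates x²+y² and gives linear equations (the radical axes):
156.2 x + 180.6 y = -4143.37
216.2 x + 71.4 y = 801.63
Solving the 2×2 system: x ≈ 15.8, y ≈ -36.6 km.
Check against RCM (with the unrounded x, y): √((x + 42.8)²+(y + 41.0)²) = 58.76 ≈ 58.76 km. ✓

x ≈ 15.8 km, y ≈ -36.6 km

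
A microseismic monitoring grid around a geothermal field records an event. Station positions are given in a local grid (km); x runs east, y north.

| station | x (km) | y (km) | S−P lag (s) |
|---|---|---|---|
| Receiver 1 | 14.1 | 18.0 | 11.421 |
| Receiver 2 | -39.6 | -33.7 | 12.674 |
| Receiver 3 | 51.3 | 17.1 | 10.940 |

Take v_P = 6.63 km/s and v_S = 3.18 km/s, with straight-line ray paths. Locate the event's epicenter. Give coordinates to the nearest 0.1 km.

(36.5, -48.1)

Distance from S−P lag: d = Δt · v_P v_S / (v_P − v_S) = Δt · (6.63·3.18)/(6.63−3.18) ≈ 6.1111·Δt.
So d_Receiver 1 = 69.80, d_Receiver 2 = 77.45, d_Receiver 3 = 66.86 km.
Circle about each station: (x − 14.1)² + (y − 18.0)² = 69.80²; (x + 39.6)² + (y + 33.7)² = 77.45²; (x − 51.3)² + (y − 17.1)² = 66.86².
Subtracting the Receiver 1 equation from the Receiver 2 and Receiver 3 equations removes the quadratic terms:
-107.4 x − 103.4 y = 1054.58
74.4 x − 1.8 y = 2803.07
Solving the 2×2 system: x ≈ 36.5, y ≈ -48.1 km.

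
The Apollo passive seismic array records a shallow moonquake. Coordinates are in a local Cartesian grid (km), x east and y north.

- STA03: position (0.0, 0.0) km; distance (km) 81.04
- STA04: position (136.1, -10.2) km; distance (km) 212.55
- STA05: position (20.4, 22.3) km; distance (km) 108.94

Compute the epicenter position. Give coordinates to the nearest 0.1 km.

Circle about each station: x² + y² = 81.04²; (x − 136.1)² + (y + 10.2)² = 212.55²; (x − 20.4)² + (y − 22.3)² = 108.94².
Subtracting the STA03 equation from the STA04 and STA05 equations removes the quadratic terms:
272.2 x − 20.4 y = -19982.77
40.8 x + 44.6 y = -4386.99
Solving the 2×2 system: x ≈ -75.6, y ≈ -29.2 km.

(-75.6, -29.2)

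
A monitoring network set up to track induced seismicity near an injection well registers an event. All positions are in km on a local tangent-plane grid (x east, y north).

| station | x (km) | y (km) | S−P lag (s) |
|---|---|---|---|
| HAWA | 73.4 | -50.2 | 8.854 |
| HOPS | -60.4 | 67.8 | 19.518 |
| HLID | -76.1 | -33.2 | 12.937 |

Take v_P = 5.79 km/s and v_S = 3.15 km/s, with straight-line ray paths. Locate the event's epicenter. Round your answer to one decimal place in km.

(12.4, -45.7)

Distance from S−P lag: d = Δt · v_P v_S / (v_P − v_S) = Δt · (5.79·3.15)/(5.79−3.15) ≈ 6.9085·Δt.
So d_HAWA = 61.17, d_HOPS = 134.84, d_HLID = 89.38 km.
Circle about each station: (x − 73.4)² + (y + 50.2)² = 61.17²; (x + 60.4)² + (y − 67.8)² = 134.84²; (x + 76.1)² + (y + 33.2)² = 89.38².
Subtracting pairs of circle equations eliminates x²+y² and gives linear equations (the radical axes):
-267.6 x + 236.0 y = -14102.66
-299.0 x + 34.0 y = -5261.17
Solving the 2×2 system: x ≈ 12.4, y ≈ -45.7 km.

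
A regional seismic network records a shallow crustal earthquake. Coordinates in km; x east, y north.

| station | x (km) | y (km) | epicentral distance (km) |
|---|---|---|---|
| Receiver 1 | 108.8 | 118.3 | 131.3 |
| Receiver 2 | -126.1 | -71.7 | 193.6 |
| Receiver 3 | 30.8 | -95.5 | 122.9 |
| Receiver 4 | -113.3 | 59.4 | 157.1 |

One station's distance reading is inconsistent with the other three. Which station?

Receiver 1

Solve using three stations at a time. Using Receiver 2, Receiver 3, Receiver 4 (subtract circle equations pairwise → linear system) gives (x, y) ≈ (40.4, 27.0).
Distances from that point to each station vs reported:
  Receiver 1: calculated 114.0 vs reported 131.3 → residual 17.3 km
  Receiver 2: calculated 193.6 vs reported 193.6 → residual 0.0 km
  Receiver 3: calculated 122.9 vs reported 122.9 → residual 0.0 km
  Receiver 4: calculated 157.1 vs reported 157.1 → residual 0.0 km
Receiver 2, Receiver 3, Receiver 4 are mutually consistent (residuals ≈ 0); Receiver 1 is off by 17.3 km.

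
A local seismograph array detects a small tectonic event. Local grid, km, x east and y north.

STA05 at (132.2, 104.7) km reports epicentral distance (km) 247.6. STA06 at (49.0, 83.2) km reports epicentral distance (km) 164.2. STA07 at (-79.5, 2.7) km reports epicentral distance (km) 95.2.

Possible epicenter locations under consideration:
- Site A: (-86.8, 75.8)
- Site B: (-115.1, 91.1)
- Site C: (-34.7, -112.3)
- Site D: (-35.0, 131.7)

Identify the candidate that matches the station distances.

Site B

For each candidate, compare |candidate − station| to the reported distance:
Site A: residuals STA05 26.7, STA06 28.2, STA07 21.7 → max 28.2 km
Site B: residuals STA05 0.1, STA06 0.1, STA07 0.1 → max 0.1 km
Site C: residuals STA05 26.2, STA06 48.5, STA07 28.2 → max 48.5 km
Site D: residuals STA05 78.2, STA06 67.2, STA07 41.3 → max 78.2 km
Only Site B has all residuals ≈ 0.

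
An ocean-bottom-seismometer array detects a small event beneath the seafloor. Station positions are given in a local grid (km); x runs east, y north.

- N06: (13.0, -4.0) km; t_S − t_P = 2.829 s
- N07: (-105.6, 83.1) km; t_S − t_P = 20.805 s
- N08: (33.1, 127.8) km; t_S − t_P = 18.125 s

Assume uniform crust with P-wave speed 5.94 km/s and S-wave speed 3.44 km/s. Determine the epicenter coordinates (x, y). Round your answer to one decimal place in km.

Distance from S−P lag: d = Δt · v_P v_S / (v_P − v_S) = Δt · (5.94·3.44)/(5.94−3.44) ≈ 8.1734·Δt.
So d_N06 = 23.12, d_N07 = 170.05, d_N08 = 148.14 km.
Circle about each station: (x − 13.0)² + (y + 4.0)² = 23.12²; (x + 105.6)² + (y − 83.1)² = 170.05²; (x − 33.1)² + (y − 127.8)² = 148.14².
Subtracting the N06 equation from the N07 and N08 equations removes the quadratic terms:
-237.2 x + 174.2 y = -10510.50
40.2 x + 263.6 y = -4167.48
Solving the 2×2 system: x ≈ 29.4, y ≈ -20.3 km.

(29.4, -20.3)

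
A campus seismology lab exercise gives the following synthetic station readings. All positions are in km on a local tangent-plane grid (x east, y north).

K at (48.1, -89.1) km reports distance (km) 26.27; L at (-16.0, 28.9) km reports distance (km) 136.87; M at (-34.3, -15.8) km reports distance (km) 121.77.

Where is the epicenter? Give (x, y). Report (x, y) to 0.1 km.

Circle about each station: (x − 48.1)² + (y + 89.1)² = 26.27²; (x + 16.0)² + (y − 28.9)² = 136.87²; (x + 34.3)² + (y + 15.8)² = 121.77².
Subtracting the K equation from the L and M equations removes the quadratic terms:
-128.2 x + 236.0 y = -27204.49
-164.8 x + 146.6 y = -22964.11
Solving the 2×2 system: x ≈ 71.2, y ≈ -76.6 km.

71.2 km east, -76.6 km north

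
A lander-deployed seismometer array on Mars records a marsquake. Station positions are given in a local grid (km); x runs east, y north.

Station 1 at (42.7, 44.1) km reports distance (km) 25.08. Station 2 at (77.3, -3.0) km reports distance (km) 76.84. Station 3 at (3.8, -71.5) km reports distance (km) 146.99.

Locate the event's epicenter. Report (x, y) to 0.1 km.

Circle about each station: (x − 42.7)² + (y − 44.1)² = 25.08²; (x − 77.3)² + (y + 3.0)² = 76.84²; (x − 3.8)² + (y + 71.5)² = 146.99².
Subtracting pairs of circle equations eliminates x²+y² and gives linear equations (the radical axes):
69.2 x − 94.2 y = -3059.19
-77.8 x − 231.2 y = -19618.46
Solving the 2×2 system: x ≈ 48.9, y ≈ 68.4 km.
Check against Station 1 (with the unrounded x, y): √((x − 42.7)²+(y − 44.1)²) = 25.08 ≈ 25.08 km. ✓

48.9 km east, 68.4 km north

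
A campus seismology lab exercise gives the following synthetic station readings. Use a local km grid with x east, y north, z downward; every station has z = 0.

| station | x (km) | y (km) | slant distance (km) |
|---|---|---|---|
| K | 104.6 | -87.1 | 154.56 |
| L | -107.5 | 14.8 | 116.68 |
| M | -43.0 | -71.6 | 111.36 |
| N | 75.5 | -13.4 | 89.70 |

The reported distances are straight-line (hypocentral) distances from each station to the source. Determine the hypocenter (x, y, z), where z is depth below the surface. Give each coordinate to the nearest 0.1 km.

(2.6, 22.7, 37.8)

Each station gives a sphere (x−x_i)² + (y−y_i)² + z² = d_i² (stations at z=0).
Subtracting the K sphere from L and M: z² cancels, leaving linear equations in x and y:
-424.2 x + 203.8 y = 3522.29
-295.2 x + 31.0 y = -64.27
Solving: x ≈ 2.601, y ≈ 22.697 km (keep extra digits for the depth step; rounded: 2.6, 22.7).
Then from the K sphere: z² = 154.56² − (x − 104.6)² − (y + 87.1)² with x = 2.601, y = 22.697, so z ≈ 37.810 ≈ 37.8 km.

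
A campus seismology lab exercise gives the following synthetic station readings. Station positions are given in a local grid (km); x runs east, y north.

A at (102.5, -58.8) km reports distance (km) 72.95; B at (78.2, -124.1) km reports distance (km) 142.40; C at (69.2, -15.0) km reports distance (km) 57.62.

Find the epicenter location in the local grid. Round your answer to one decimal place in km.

(120.1, 12.0)

Circle about each station: (x − 102.5)² + (y + 58.8)² = 72.95²; (x − 78.2)² + (y + 124.1)² = 142.40²; (x − 69.2)² + (y + 15.0)² = 57.62².
Subtracting pairs of circle equations eliminates x²+y² and gives linear equations (the radical axes):
-48.6 x − 130.6 y = -7403.70
-66.6 x + 87.6 y = -6948.41
Solving the 2×2 system: x ≈ 120.1, y ≈ 12.0 km.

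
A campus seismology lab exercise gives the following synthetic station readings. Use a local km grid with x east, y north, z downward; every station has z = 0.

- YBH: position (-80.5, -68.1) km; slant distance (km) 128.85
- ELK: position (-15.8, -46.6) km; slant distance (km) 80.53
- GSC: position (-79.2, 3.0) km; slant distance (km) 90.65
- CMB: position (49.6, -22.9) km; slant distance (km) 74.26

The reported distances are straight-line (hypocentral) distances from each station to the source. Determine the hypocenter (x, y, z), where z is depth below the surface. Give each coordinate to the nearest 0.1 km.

(2.7, 24.9, 32.1)

Each station gives a sphere (x−x_i)² + (y−y_i)² + z² = d_i² (stations at z=0).
Subtracting the YBH sphere from ELK and GSC: z² cancels, leaving linear equations in x and y:
129.4 x + 43.0 y = 1420.58
2.6 x + 142.2 y = 3548.68
Solving: x ≈ 2.702, y ≈ 24.906 km (keep extra digits for the depth step; rounded: 2.7, 24.9).
Then from the YBH sphere: z² = 128.85² − (x + 80.5)² − (y + 68.1)² with x = 2.702, y = 24.906, so z ≈ 32.088 ≈ 32.1 km.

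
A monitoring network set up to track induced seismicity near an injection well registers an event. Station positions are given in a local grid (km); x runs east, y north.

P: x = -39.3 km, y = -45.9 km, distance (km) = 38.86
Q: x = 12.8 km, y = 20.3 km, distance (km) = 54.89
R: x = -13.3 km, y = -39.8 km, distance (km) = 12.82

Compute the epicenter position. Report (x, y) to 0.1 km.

Circle about each station: (x + 39.3)² + (y + 45.9)² = 38.86²; (x − 12.8)² + (y − 20.3)² = 54.89²; (x + 13.3)² + (y + 39.8)² = 12.82².
Subtracting the P equation from the Q and R equations removes the quadratic terms:
104.2 x + 132.4 y = -4578.18
52.0 x + 12.2 y = -544.62
Solving the 2×2 system: x ≈ -2.9, y ≈ -32.3 km.

x ≈ -2.9 km, y ≈ -32.3 km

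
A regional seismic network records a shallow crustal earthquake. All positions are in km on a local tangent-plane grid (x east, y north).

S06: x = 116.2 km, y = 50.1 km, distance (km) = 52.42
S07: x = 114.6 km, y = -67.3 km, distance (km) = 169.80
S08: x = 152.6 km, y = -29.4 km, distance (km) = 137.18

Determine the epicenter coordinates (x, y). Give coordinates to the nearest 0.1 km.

x ≈ 114.9 km, y ≈ 102.5 km

Circle about each station: (x − 116.2)² + (y − 50.1)² = 52.42²; (x − 114.6)² + (y + 67.3)² = 169.80²; (x − 152.6)² + (y + 29.4)² = 137.18².
Subtracting pairs of circle equations eliminates x²+y² and gives linear equations (the radical axes):
-3.2 x − 234.8 y = -24434.18
72.8 x − 159.0 y = -7931.83
Solving the 2×2 system: x ≈ 114.9, y ≈ 102.5 km.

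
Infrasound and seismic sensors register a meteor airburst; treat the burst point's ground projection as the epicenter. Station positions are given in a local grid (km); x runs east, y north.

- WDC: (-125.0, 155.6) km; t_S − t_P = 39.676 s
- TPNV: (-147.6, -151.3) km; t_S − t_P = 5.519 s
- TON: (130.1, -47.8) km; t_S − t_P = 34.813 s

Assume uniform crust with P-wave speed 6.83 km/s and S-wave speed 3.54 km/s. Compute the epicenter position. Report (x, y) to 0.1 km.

Distance from S−P lag: d = Δt · v_P v_S / (v_P − v_S) = Δt · (6.83·3.54)/(6.83−3.54) ≈ 7.3490·Δt.
So d_WDC = 291.58, d_TPNV = 40.56, d_TON = 255.84 km.
Circle about each station: (x + 125.0)² + (y − 155.6)² = 291.58²; (x + 147.6)² + (y + 151.3)² = 40.56²; (x − 130.1)² + (y + 47.8)² = 255.84².
Subtracting the WDC equation from the TPNV and TON equations removes the quadratic terms:
-45.2 x − 613.8 y = 88214.87
510.2 x − 406.8 y = -1060.72
Solving the 2×2 system: x ≈ -110.2, y ≈ -135.6 km.

x ≈ -110.2 km, y ≈ -135.6 km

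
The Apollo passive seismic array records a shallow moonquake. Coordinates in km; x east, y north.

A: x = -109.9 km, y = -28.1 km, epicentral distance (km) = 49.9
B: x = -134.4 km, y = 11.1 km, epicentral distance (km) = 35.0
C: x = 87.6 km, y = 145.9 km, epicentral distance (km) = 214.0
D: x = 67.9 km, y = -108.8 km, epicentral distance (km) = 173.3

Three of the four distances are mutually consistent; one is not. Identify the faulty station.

Solve using three stations at a time. Using A, C, D (subtract circle equations pairwise → linear system) gives (x, y) ≈ (-67.9, -1.1).
Distances from that point to each station vs reported:
  A: calculated 49.9 vs reported 49.9 → residual 0.0 km
  B: calculated 67.6 vs reported 35.0 → residual 32.6 km
  C: calculated 214.0 vs reported 214.0 → residual 0.0 km
  D: calculated 173.3 vs reported 173.3 → residual 0.0 km
A, C, D are mutually consistent (residuals ≈ 0); B is off by 32.6 km.

B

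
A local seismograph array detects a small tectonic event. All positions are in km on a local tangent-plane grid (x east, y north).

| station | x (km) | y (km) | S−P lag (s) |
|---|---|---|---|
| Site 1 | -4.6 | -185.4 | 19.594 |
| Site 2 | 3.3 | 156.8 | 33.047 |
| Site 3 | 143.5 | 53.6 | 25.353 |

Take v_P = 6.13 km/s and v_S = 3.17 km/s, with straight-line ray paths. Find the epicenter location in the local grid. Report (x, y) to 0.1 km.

(21.3, -59.4)

Distance from S−P lag: d = Δt · v_P v_S / (v_P − v_S) = Δt · (6.13·3.17)/(6.13−3.17) ≈ 6.5649·Δt.
So d_Site 1 = 128.63, d_Site 2 = 216.95, d_Site 3 = 166.44 km.
Circle about each station: (x + 4.6)² + (y + 185.4)² = 128.63²; (x − 3.3)² + (y − 156.8)² = 216.95²; (x − 143.5)² + (y − 53.6)² = 166.44².
Subtracting pairs of circle equations eliminates x²+y² and gives linear equations (the radical axes):
15.8 x + 684.4 y = -40318.82
296.2 x + 478.0 y = -22085.71
Solving the 2×2 system: x ≈ 21.3, y ≈ -59.4 km.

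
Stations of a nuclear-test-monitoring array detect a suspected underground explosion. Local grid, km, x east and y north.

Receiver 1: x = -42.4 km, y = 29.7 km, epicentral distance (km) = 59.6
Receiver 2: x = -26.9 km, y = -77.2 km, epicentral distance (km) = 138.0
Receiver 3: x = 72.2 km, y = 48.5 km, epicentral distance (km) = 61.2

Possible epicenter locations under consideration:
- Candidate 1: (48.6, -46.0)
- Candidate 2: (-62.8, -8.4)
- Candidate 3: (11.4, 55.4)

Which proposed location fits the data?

Candidate 3

For each candidate, compare |candidate − station| to the reported distance:
Candidate 1: residuals Receiver 1 58.8, Receiver 2 56.3, Receiver 3 36.2 → max 58.8 km
Candidate 2: residuals Receiver 1 16.4, Receiver 2 60.4, Receiver 3 85.3 → max 85.3 km
Candidate 3: residuals Receiver 1 0.0, Receiver 2 0.0, Receiver 3 0.0 → max 0.0 km
Only Candidate 3 has all residuals ≈ 0.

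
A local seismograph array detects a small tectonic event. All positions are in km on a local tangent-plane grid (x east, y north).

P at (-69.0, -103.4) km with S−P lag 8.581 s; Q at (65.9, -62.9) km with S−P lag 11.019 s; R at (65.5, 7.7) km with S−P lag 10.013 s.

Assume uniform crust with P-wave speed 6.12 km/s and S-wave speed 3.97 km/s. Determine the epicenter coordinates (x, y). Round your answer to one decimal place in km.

Distance from S−P lag: d = Δt · v_P v_S / (v_P − v_S) = Δt · (6.12·3.97)/(6.12−3.97) ≈ 11.3007·Δt.
So d_P = 96.97, d_Q = 124.52, d_R = 113.15 km.
Circle about each station: (x + 69.0)² + (y + 103.4)² = 96.97²; (x − 65.9)² + (y + 62.9)² = 124.52²; (x − 65.5)² + (y − 7.7)² = 113.15².
Subtracting the P equation from the Q and R equations removes the quadratic terms:
269.8 x + 81.0 y = -13255.39
269.0 x + 222.2 y = -14502.76
Solving the 2×2 system: x ≈ -46.4, y ≈ -9.1 km.

-46.4 km east, -9.1 km north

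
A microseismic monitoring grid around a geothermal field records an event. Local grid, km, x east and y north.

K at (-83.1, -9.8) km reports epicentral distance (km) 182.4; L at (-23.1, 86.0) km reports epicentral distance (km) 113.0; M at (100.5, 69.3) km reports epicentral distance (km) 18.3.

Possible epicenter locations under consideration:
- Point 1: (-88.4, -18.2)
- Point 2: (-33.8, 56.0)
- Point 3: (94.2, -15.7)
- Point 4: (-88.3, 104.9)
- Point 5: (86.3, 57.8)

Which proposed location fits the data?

Point 5

For each candidate, compare |candidate − station| to the reported distance:
Point 1: residuals K 172.5, L 10.0, M 189.9 → max 189.9 km
Point 2: residuals K 100.2, L 81.1, M 116.7 → max 116.7 km
Point 3: residuals K 5.0, L 42.2, M 66.9 → max 66.9 km
Point 4: residuals K 67.6, L 45.1, M 173.8 → max 173.8 km
Point 5: residuals K 0.0, L 0.0, M 0.0 → max 0.0 km
Only Point 5 has all residuals ≈ 0.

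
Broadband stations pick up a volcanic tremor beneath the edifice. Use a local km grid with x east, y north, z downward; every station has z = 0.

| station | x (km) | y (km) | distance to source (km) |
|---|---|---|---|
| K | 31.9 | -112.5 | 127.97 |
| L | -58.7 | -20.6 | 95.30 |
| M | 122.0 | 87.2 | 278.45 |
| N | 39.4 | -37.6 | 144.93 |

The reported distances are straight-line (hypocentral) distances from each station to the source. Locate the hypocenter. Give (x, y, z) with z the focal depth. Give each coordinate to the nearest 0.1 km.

x ≈ -81.7 km, y ≈ -94.2 km, depth ≈ 56.0 km

Each station gives a sphere (x−x_i)² + (y−y_i)² + z² = d_i² (stations at z=0).
Subtracting the K sphere from L and M: z² cancels, leaving linear equations in x and y:
-181.2 x + 183.8 y = -2509.58
180.2 x + 399.4 y = -52344.10
Solving: x ≈ -81.698, y ≈ -94.196 km (keep extra digits for the depth step; rounded: -81.7, -94.2).
Then from the K sphere: z² = 127.97² − (x − 31.9)² − (y + 112.5)² with x = -81.698, y = -94.196, so z ≈ 56.007 ≈ 56.0 km.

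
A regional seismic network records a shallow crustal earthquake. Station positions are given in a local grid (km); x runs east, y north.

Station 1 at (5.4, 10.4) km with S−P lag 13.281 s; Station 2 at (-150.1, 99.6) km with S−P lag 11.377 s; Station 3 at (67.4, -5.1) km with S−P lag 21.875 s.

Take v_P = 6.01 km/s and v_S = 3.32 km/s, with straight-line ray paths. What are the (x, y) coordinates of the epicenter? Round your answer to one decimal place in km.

Distance from S−P lag: d = Δt · v_P v_S / (v_P − v_S) = Δt · (6.01·3.32)/(6.01−3.32) ≈ 7.4175·Δt.
So d_Station 1 = 98.51, d_Station 2 = 84.39, d_Station 3 = 162.26 km.
Circle about each station: (x − 5.4)² + (y − 10.4)² = 98.51²; (x + 150.1)² + (y − 99.6)² = 84.39²; (x − 67.4)² + (y + 5.1)² = 162.26².
Subtracting the Station 1 equation from the Station 2 and Station 3 equations removes the quadratic terms:
-311.0 x + 178.4 y = 34895.40
124.0 x − 31.0 y = -12192.64
Solving the 2×2 system: x ≈ -87.6, y ≈ 42.9 km.

x ≈ -87.6 km, y ≈ 42.9 km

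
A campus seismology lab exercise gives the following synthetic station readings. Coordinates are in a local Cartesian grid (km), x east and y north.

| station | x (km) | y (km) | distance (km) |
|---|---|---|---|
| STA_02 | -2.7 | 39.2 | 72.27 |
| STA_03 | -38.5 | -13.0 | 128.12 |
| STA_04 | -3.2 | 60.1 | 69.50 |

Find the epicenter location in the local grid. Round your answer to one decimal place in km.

Circle about each station: (x + 2.7)² + (y − 39.2)² = 72.27²; (x + 38.5)² + (y + 13.0)² = 128.12²; (x + 3.2)² + (y − 60.1)² = 69.50².
Subtracting the STA_02 equation from the STA_03 and STA_04 equations removes the quadratic terms:
-71.6 x − 104.4 y = -11084.46
-1.0 x + 41.8 y = 2471.02
Solving the 2×2 system: x ≈ 66.3, y ≈ 60.7 km.

(66.3, 60.7)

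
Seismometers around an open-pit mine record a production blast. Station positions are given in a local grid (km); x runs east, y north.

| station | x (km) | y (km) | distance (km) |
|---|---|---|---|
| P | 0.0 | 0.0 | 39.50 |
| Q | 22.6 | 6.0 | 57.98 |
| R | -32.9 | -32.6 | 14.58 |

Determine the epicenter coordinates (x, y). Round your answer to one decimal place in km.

(-18.5, -34.9)

Circle about each station: x² + y² = 39.50²; (x − 22.6)² + (y − 6.0)² = 57.98²; (x + 32.9)² + (y + 32.6)² = 14.58².
Subtracting the P equation from the Q and R equations removes the quadratic terms:
45.2 x + 12.0 y = -1254.67
-65.8 x − 65.2 y = 3492.84
Solving the 2×2 system: x ≈ -18.5, y ≈ -34.9 km.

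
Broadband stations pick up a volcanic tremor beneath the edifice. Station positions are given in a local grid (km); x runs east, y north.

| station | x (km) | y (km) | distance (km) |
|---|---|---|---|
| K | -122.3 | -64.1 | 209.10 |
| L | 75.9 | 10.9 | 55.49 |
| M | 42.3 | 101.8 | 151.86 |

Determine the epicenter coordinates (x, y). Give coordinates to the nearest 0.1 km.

Circle about each station: (x + 122.3)² + (y + 64.1)² = 209.10²; (x − 75.9)² + (y − 10.9)² = 55.49²; (x − 42.3)² + (y − 101.8)² = 151.86².
Subtracting the K equation from the L and M equations removes the quadratic terms:
396.4 x + 150.0 y = 27457.19
329.2 x + 331.8 y = 13747.78
Solving the 2×2 system: x ≈ 85.8, y ≈ -43.7 km.

x ≈ 85.8 km, y ≈ -43.7 km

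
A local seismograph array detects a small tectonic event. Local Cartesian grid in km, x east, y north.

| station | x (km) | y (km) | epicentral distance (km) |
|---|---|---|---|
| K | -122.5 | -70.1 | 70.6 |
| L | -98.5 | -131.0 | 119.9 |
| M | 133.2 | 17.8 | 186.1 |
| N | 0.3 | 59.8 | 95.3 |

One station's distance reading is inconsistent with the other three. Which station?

Solve using three stations at a time. Using L, M, N (subtract circle equations pairwise → linear system) gives (x, y) ≈ (-48.6, -22.0).
Distances from that point to each station vs reported:
  K: calculated 88.2 vs reported 70.6 → residual 17.6 km
  L: calculated 119.9 vs reported 119.9 → residual 0.0 km
  M: calculated 186.1 vs reported 186.1 → residual 0.0 km
  N: calculated 95.3 vs reported 95.3 → residual 0.0 km
L, M, N are mutually consistent (residuals ≈ 0); K is off by 17.6 km.

K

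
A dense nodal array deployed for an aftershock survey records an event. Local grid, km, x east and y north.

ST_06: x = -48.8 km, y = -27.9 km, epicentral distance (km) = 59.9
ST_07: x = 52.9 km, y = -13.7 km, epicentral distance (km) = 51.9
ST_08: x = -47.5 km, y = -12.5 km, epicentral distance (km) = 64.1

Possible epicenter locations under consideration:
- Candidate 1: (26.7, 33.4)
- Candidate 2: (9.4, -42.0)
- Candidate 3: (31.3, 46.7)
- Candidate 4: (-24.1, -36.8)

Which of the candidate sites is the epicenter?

Candidate 2

For each candidate, compare |candidate − station| to the reported distance:
Candidate 1: residuals ST_06 37.4, ST_07 2.0, ST_08 23.1 → max 37.4 km
Candidate 2: residuals ST_06 0.0, ST_07 0.0, ST_08 0.0 → max 0.0 km
Candidate 3: residuals ST_06 49.6, ST_07 12.2, ST_08 34.5 → max 49.6 km
Candidate 4: residuals ST_06 33.6, ST_07 28.5, ST_08 30.4 → max 33.6 km
Only Candidate 2 has all residuals ≈ 0.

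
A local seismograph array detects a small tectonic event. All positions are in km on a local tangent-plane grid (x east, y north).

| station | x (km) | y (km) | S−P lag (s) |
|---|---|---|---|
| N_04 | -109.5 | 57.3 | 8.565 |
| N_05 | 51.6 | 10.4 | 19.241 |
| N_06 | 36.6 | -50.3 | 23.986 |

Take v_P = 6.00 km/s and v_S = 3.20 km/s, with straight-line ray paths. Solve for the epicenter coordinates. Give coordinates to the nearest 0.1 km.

(-57.5, 84.6)

Distance from S−P lag: d = Δt · v_P v_S / (v_P − v_S) = Δt · (6.00·3.20)/(6.00−3.20) ≈ 6.8571·Δt.
So d_N_04 = 58.73, d_N_05 = 131.94, d_N_06 = 164.48 km.
Circle about each station: (x + 109.5)² + (y − 57.3)² = 58.73²; (x − 51.6)² + (y − 10.4)² = 131.94²; (x − 36.6)² + (y + 50.3)² = 164.48².
Subtracting the N_04 equation from the N_05 and N_06 equations removes the quadratic terms:
322.2 x − 93.8 y = -26461.77
292.2 x − 215.2 y = -35008.35
Solving the 2×2 system: x ≈ -57.5, y ≈ 84.6 km.
Check against N_04 (with the unrounded x, y): √((x + 109.5)²+(y − 57.3)²) = 58.74 ≈ 58.73 km. ✓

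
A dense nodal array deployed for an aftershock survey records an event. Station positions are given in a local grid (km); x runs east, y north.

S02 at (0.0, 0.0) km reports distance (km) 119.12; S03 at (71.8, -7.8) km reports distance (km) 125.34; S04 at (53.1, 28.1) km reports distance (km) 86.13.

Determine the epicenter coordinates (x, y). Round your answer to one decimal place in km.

(38.0, 112.9)

Circle about each station: x² + y² = 119.12²; (x − 71.8)² + (y + 7.8)² = 125.34²; (x − 53.1)² + (y − 28.1)² = 86.13².
Subtracting the S02 equation from the S03 and S04 equations removes the quadratic terms:
143.6 x − 15.6 y = 3695.54
106.2 x + 56.2 y = 10380.42
Solving the 2×2 system: x ≈ 38.0, y ≈ 112.9 km.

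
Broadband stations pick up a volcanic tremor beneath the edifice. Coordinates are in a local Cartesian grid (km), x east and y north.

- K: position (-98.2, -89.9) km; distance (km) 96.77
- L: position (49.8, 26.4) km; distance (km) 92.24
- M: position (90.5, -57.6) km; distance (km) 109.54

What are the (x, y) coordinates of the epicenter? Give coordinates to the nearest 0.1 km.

x ≈ -17.1 km, y ≈ -37.1 km

Circle about each station: (x + 98.2)² + (y + 89.9)² = 96.77²; (x − 49.8)² + (y − 26.4)² = 92.24²; (x − 90.5)² + (y + 57.6)² = 109.54².
Subtracting pairs of circle equations eliminates x²+y² and gives linear equations (the radical axes):
296.0 x + 232.6 y = -13692.03
377.4 x + 64.6 y = -8851.82
Solving the 2×2 system: x ≈ -17.1, y ≈ -37.1 km.
Check against K (with the unrounded x, y): √((x + 98.2)²+(y + 89.9)²) = 96.77 ≈ 96.77 km. ✓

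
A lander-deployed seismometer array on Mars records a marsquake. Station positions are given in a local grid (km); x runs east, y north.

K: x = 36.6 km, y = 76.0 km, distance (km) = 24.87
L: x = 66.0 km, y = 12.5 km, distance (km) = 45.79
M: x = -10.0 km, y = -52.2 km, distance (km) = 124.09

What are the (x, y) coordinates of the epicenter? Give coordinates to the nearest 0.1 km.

51.1 km east, 55.8 km north

Circle about each station: (x − 36.6)² + (y − 76.0)² = 24.87²; (x − 66.0)² + (y − 12.5)² = 45.79²; (x + 10.0)² + (y + 52.2)² = 124.09².
Subtracting the K equation from the L and M equations removes the quadratic terms:
58.8 x − 127.0 y = -4081.52
-93.2 x − 256.4 y = -19070.53
Solving the 2×2 system: x ≈ 51.1, y ≈ 55.8 km.
Check against K (with the unrounded x, y): √((x − 36.6)²+(y − 76.0)²) = 24.87 ≈ 24.87 km. ✓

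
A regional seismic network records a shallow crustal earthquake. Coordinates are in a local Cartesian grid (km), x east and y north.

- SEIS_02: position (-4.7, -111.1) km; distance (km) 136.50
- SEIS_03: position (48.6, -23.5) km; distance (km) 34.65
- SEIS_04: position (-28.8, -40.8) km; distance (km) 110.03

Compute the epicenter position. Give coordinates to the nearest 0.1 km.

72.9 km east, 1.2 km north

Circle about each station: (x + 4.7)² + (y + 111.1)² = 136.50²; (x − 48.6)² + (y + 23.5)² = 34.65²; (x + 28.8)² + (y + 40.8)² = 110.03².
Subtracting pairs of circle equations eliminates x²+y² and gives linear equations (the radical axes):
106.6 x + 175.2 y = 7980.54
-48.2 x + 140.6 y = -3345.57
Solving the 2×2 system: x ≈ 72.9, y ≈ 1.2 km.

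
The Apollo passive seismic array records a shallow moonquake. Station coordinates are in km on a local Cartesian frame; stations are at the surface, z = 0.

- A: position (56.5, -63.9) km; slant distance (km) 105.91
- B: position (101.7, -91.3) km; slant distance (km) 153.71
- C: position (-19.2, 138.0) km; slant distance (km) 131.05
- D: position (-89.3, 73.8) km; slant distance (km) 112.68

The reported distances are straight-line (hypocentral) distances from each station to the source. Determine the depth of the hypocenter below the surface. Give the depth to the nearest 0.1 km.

Each station gives a sphere (x−x_i)² + (y−y_i)² + z² = d_i² (stations at z=0).
Subtracting the A sphere from B and C: z² cancels, leaving linear equations in x and y:
90.4 x − 54.8 y = -1006.72
-151.4 x + 403.8 y = 6180.01
Solving: x ≈ -2.405, y ≈ 14.403 km (keep extra digits for the depth step; rounded: -2.4, 14.4).
Then from the A sphere: z² = 105.91² − (x − 56.5)² − (y + 63.9)² with x = -2.405, y = 14.403, so z ≈ 40.197 ≈ 40.2 km.

40.2 km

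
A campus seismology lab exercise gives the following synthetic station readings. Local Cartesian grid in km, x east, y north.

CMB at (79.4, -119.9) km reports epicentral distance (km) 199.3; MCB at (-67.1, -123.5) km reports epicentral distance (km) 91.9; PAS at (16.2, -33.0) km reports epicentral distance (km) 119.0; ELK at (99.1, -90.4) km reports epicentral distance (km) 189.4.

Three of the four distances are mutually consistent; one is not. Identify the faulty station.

ELK

Solve using three stations at a time. Using CMB, MCB, PAS (subtract circle equations pairwise → linear system) gives (x, y) ≈ (-102.6, -38.8).
Distances from that point to each station vs reported:
  CMB: calculated 199.3 vs reported 199.3 → residual 0.0 km
  MCB: calculated 91.9 vs reported 91.9 → residual 0.0 km
  PAS: calculated 119.0 vs reported 119.0 → residual 0.0 km
  ELK: calculated 208.2 vs reported 189.4 → residual 18.8 km
CMB, MCB, PAS are mutually consistent (residuals ≈ 0); ELK is off by 18.8 km.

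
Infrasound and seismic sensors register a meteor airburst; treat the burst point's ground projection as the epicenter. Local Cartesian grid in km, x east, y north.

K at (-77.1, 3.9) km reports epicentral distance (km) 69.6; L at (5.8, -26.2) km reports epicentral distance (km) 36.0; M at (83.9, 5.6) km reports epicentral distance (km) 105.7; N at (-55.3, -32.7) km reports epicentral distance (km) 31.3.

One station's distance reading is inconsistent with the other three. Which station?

Solve using three stations at a time. Using K, L, N (subtract circle equations pairwise → linear system) gives (x, y) ≈ (-25.9, -43.2).
Distances from that point to each station vs reported:
  K: calculated 69.6 vs reported 69.6 → residual 0.0 km
  L: calculated 35.9 vs reported 36.0 → residual 0.1 km
  M: calculated 120.1 vs reported 105.7 → residual 14.4 km
  N: calculated 31.2 vs reported 31.3 → residual 0.1 km
K, L, N are mutually consistent (residuals ≈ 0); M is off by 14.4 km.

M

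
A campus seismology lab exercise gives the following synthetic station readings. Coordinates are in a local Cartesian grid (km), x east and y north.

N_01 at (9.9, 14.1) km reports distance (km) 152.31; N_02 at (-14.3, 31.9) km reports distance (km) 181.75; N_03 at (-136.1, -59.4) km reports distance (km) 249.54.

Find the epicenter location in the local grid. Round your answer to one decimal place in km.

110.0 km east, -100.7 km north

Circle about each station: (x − 9.9)² + (y − 14.1)² = 152.31²; (x + 14.3)² + (y − 31.9)² = 181.75²; (x + 136.1)² + (y + 59.4)² = 249.54².
Subtracting the N_01 equation from the N_02 and N_03 equations removes the quadratic terms:
-48.4 x + 35.6 y = -8909.45
-292.0 x − 147.0 y = -17317.13
Solving the 2×2 system: x ≈ 110.0, y ≈ -100.7 km.
Check against N_01 (with the unrounded x, y): √((x − 9.9)²+(y − 14.1)²) = 152.32 ≈ 152.31 km. ✓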